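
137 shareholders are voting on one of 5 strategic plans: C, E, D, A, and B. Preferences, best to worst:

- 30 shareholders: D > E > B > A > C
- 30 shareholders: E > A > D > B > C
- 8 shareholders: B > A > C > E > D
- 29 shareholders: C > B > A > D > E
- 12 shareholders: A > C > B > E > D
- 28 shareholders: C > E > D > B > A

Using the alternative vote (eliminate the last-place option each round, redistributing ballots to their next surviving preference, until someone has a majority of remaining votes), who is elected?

C

Round 1: C 57, E 30, D 30, A 12, B 8. Eliminate B.
Round 2: C 57, E 30, D 30, A 20. Eliminate A.
Round 3: C 77, E 30, D 30. C has a majority.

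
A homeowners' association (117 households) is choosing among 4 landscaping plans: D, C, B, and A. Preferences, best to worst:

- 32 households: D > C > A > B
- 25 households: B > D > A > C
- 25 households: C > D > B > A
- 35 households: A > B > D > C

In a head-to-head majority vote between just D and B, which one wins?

Voters preferring D to B: 57; preferring B to D: 60.
B wins the head-to-head.

B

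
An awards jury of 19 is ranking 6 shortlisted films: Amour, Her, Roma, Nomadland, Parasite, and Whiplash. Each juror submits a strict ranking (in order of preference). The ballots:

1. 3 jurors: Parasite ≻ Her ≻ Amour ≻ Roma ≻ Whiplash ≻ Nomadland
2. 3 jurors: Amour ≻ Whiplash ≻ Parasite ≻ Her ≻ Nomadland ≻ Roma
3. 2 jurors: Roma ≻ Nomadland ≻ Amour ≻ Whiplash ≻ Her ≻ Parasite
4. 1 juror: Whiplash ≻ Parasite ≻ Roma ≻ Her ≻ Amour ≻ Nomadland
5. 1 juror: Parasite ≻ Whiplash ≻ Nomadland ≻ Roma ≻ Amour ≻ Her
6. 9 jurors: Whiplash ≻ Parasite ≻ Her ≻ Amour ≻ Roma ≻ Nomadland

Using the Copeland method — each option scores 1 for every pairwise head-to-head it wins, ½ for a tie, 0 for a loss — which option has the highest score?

Amour: beats Roma and Nomadland; loses to Her, Parasite, and Whiplash → score 2.
Her: beats Amour, Roma, and Nomadland; loses to Parasite and Whiplash → score 3.
Roma: beats Nomadland; loses to Amour, Her, Parasite, and Whiplash → score 1.
Nomadland: loses to Amour, Her, Roma, Parasite, and Whiplash → score 0.
Parasite: beats Amour, Her, Roma, and Nomadland; loses to Whiplash → score 4.
Whiplash: beats Amour, Her, Roma, Nomadland, and Parasite → score 5.
Whiplash has the best pairwise record.

Whiplash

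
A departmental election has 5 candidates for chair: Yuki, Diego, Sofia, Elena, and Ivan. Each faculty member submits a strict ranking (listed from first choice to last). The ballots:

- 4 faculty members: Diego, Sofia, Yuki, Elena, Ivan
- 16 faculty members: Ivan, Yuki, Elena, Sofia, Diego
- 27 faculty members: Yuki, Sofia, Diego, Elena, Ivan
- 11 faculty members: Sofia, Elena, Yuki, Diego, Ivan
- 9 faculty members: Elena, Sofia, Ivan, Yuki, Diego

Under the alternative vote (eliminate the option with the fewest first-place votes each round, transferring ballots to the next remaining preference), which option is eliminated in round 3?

Round 1: Yuki 27, Diego 4, Sofia 11, Elena 9, Ivan 16. Eliminate Diego.
Round 2: Yuki 27, Sofia 15, Elena 9, Ivan 16. Eliminate Elena.
Round 3: Yuki 27, Sofia 24, Ivan 16. Eliminate Ivan.

Ivan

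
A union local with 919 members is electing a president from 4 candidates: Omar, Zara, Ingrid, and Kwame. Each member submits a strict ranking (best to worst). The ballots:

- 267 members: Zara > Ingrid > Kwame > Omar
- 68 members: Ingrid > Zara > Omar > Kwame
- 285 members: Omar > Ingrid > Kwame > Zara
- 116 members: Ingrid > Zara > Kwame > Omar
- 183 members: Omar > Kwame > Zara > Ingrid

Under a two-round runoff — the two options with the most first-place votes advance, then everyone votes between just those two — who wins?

Round 1 first-place votes: Omar 468, Zara 267, Ingrid 184, Kwame 0.
Omar and Zara advance.
Runoff: Omar is preferred to Zara by 468 voters; Zara by 451.
Omar wins the runoff.

Omar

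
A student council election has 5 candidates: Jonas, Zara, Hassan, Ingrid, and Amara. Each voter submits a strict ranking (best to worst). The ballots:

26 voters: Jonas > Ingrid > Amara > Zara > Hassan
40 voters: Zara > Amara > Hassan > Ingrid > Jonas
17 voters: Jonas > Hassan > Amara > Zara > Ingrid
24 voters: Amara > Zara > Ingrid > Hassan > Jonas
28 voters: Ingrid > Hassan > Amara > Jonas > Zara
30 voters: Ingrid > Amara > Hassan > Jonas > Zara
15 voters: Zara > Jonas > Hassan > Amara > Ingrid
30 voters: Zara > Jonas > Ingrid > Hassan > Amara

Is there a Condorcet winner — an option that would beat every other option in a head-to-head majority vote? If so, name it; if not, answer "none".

Checking pairwise contests:
Zara beats Jonas 109–101.
Amara beats Zara 125–85.
Zara beats Hassan 135–75.
Zara beats Ingrid 126–84.
Ingrid beats Amara 114–96.
Every option loses at least one head-to-head, so there is no Condorcet winner.

none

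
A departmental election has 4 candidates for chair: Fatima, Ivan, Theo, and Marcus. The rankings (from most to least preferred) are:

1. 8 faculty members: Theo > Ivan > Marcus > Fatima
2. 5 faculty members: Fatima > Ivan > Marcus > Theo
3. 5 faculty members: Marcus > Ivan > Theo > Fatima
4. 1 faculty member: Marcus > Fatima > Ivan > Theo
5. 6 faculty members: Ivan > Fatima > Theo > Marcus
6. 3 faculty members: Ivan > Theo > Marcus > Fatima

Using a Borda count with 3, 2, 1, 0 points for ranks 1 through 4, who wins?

Fatima: 8·0 + 5·3 + 5·0 + 1·2 + 6·2 + 3·0 = 29
Ivan: 8·2 + 5·2 + 5·2 + 1·1 + 6·3 + 3·3 = 64
Theo: 8·3 + 5·0 + 5·1 + 1·0 + 6·1 + 3·2 = 41
Marcus: 8·1 + 5·1 + 5·3 + 1·3 + 6·0 + 3·1 = 34
Ivan has the highest Borda score (64).

Ivan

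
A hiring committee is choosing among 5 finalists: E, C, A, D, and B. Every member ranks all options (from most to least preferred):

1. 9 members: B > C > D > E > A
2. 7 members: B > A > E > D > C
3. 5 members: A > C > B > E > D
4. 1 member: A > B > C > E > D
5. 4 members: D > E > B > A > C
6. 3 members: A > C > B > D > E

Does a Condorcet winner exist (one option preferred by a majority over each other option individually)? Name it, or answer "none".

B

B vs E: 25–4 for B.
B vs C: 21–8 for B.
B vs A: 20–9 for B.
B vs D: 25–4 for B.
B beats every other option head-to-head.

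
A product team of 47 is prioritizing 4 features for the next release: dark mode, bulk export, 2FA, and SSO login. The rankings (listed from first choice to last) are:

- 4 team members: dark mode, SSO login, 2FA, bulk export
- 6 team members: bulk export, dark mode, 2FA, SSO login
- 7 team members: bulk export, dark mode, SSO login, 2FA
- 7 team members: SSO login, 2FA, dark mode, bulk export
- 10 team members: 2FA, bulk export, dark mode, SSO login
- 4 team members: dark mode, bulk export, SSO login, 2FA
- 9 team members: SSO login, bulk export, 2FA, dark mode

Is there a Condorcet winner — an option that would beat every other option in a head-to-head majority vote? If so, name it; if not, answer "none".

bulk export

bulk export vs dark mode: 32–15 for bulk export.
bulk export vs 2FA: 26–21 for bulk export.
bulk export vs SSO login: 27–20 for bulk export.
bulk export beats every other option head-to-head.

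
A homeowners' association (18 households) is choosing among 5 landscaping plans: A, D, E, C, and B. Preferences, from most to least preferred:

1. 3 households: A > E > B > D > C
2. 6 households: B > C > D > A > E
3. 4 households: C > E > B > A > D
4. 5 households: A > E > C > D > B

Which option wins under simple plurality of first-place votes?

A

First-place votes: A 8, D 0, E 0, C 4, B 6.
A has the most first-place votes.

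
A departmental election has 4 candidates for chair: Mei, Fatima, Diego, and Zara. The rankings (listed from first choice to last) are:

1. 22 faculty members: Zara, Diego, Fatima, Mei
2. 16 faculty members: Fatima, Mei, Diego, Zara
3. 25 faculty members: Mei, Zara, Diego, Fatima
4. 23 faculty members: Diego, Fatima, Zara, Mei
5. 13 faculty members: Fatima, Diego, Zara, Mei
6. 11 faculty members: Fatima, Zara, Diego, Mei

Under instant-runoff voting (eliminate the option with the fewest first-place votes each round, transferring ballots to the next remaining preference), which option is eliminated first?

Zara

Round 1: Mei 25, Fatima 40, Diego 23, Zara 22. Eliminate Zara.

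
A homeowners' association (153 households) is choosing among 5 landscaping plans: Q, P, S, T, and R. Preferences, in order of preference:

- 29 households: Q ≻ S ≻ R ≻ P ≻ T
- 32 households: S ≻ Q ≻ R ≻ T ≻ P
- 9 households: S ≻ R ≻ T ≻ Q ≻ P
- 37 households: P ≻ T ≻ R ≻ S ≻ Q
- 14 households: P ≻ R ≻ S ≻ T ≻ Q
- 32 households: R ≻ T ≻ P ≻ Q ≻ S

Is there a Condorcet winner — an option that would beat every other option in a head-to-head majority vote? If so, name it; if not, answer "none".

R vs Q: 92–61 for R.
R vs P: 102–51 for R.
R vs S: 83–70 for R.
R vs T: 116–37 for R.
R beats every other option head-to-head.

R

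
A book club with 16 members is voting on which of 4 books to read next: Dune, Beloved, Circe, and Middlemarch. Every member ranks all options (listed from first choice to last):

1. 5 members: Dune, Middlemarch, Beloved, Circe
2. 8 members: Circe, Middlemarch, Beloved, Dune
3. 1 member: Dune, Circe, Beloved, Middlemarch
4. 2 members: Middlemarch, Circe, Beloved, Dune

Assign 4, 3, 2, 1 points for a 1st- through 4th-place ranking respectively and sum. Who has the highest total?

Dune: 5·4 + 8·1 + 1·4 + 2·1 = 34
Beloved: 5·2 + 8·2 + 1·2 + 2·2 = 32
Circe: 5·1 + 8·4 + 1·3 + 2·3 = 46
Middlemarch: 5·3 + 8·3 + 1·1 + 2·4 = 48
Middlemarch has the highest Borda score (48).

Middlemarch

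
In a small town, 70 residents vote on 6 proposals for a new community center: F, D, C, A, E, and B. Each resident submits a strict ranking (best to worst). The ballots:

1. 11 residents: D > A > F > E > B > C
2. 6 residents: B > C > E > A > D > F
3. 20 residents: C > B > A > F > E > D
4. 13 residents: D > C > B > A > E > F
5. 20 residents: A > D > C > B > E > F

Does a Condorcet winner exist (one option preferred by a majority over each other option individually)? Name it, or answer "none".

Checking pairwise contests:
D beats F 50–20.
A beats D 46–24.
D beats C 44–26.
C beats A 39–31.
D beats E 44–26.
D beats B 44–26.
Every option loses at least one head-to-head, so there is no Condorcet winner.

none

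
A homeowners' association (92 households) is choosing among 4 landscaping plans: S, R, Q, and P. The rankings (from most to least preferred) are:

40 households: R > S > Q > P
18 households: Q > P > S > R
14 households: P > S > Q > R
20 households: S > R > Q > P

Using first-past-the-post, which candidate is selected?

First-place votes: S 20, R 40, Q 18, P 14.
R has the most first-place votes.

R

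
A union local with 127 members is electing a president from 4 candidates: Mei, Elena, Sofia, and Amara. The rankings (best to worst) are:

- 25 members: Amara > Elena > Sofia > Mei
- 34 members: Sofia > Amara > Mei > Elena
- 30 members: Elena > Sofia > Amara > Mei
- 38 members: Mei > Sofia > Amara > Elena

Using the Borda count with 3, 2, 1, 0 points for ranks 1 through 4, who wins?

Mei: 25·0 + 34·1 + 30·0 + 38·3 = 148
Elena: 25·2 + 34·0 + 30·3 + 38·0 = 140
Sofia: 25·1 + 34·3 + 30·2 + 38·2 = 263
Amara: 25·3 + 34·2 + 30·1 + 38·1 = 211
Sofia has the highest Borda score (263).

Sofia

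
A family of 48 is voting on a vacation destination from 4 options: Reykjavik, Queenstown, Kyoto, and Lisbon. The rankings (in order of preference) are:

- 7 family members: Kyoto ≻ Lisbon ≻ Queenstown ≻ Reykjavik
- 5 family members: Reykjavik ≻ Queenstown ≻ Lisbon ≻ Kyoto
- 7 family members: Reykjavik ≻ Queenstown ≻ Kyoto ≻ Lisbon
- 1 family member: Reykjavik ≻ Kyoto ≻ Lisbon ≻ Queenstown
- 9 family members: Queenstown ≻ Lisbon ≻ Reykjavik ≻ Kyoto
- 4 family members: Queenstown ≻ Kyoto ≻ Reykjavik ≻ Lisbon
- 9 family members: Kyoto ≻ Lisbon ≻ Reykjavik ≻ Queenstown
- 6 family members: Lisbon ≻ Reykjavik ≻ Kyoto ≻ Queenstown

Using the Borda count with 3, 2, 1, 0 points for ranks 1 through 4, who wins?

Reykjavik: 7·0 + 5·3 + 7·3 + 1·3 + 9·1 + 4·1 + 9·1 + 6·2 = 73
Queenstown: 7·1 + 5·2 + 7·2 + 1·0 + 9·3 + 4·3 + 9·0 + 6·0 = 70
Kyoto: 7·3 + 5·0 + 7·1 + 1·2 + 9·0 + 4·2 + 9·3 + 6·1 = 71
Lisbon: 7·2 + 5·1 + 7·0 + 1·1 + 9·2 + 4·0 + 9·2 + 6·3 = 74
Lisbon has the highest Borda score (74).

Lisbon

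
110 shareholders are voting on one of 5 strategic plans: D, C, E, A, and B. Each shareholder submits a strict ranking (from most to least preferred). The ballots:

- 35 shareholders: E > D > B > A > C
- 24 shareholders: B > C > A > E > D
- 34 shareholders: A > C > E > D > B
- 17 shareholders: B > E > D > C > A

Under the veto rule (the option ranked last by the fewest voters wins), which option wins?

Last-place votes: D 24, C 35, E 0, A 17, B 34.
E is ranked last by the fewest voters, so E wins.

E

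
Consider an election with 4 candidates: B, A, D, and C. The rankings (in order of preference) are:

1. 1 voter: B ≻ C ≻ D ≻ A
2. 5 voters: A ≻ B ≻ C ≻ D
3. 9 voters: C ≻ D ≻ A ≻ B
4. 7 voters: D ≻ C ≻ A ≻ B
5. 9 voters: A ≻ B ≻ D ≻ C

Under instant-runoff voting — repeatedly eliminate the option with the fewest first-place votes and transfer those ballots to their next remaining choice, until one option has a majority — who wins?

Round 1: B 1, A 14, D 7, C 9. Eliminate B.
Round 2: A 14, D 7, C 10. Eliminate D.
Round 3: A 14, C 17. C has a majority.

C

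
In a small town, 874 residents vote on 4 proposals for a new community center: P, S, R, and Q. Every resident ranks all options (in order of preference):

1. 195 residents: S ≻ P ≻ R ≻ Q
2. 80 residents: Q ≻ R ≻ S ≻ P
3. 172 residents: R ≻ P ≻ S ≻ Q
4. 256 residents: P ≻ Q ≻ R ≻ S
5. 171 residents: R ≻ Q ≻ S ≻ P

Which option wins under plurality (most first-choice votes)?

First-place votes: P 256, S 195, R 343, Q 80.
R has the most first-place votes.

R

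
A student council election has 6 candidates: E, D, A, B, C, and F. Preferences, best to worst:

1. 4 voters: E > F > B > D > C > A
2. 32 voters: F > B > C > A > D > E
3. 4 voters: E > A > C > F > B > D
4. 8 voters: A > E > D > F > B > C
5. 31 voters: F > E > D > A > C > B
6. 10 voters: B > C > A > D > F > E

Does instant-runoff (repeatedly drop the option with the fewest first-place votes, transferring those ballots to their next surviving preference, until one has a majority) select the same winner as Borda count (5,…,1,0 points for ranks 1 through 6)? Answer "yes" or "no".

yes

Instant-runoff — R1 E 8, D 0, A 8, B 10, C 0, F 63 (F winner). Winner: F.
Borda — scores: E 196, D 177, A 212, B 202, C 183, F 365. Winner: F.
The two methods agree.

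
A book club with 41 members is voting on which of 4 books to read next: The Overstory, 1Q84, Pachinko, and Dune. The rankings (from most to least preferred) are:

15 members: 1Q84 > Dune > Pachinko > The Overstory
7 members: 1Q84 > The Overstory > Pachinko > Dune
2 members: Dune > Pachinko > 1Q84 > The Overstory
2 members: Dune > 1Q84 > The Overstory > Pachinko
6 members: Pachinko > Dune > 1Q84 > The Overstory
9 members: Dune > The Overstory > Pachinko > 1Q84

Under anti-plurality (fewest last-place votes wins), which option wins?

Last-place votes: The Overstory 23, 1Q84 9, Pachinko 2, Dune 7.
Pachinko is ranked last by the fewest voters, so Pachinko wins.

Pachinko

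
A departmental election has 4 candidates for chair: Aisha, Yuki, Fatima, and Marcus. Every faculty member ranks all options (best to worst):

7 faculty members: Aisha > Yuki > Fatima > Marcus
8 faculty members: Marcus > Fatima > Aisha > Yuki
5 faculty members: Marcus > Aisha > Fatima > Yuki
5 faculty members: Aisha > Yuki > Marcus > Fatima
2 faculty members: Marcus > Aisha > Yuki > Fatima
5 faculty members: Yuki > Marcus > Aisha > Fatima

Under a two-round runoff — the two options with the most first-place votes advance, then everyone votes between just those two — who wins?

Marcus

Round 1 first-place votes: Aisha 12, Yuki 5, Fatima 0, Marcus 15.
Marcus and Aisha advance.
Runoff: Marcus is preferred to Aisha by 20 voters; Aisha by 12.
Marcus wins the runoff.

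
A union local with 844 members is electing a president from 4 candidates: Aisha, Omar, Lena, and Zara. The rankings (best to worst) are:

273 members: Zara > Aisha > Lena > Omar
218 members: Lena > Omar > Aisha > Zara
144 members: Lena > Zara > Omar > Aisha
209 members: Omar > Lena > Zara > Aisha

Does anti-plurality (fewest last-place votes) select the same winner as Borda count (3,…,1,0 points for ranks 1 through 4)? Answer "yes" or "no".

yes

Anti-plurality — last-place votes: Aisha 353, Omar 273, Lena 0, Zara 218. Winner: Lena.
Borda — scores: Aisha 764, Omar 1207, Lena 1777, Zara 1316. Winner: Lena.
The two methods agree.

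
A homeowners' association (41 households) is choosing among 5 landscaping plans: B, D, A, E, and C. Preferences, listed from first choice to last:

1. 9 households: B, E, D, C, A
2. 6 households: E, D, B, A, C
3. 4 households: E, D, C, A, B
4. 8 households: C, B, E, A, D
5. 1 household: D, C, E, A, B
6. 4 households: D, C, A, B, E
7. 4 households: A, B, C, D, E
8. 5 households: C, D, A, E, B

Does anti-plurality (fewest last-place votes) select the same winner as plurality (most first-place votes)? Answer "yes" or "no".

Anti-plurality — last-place votes: B 10, D 8, A 9, E 8, C 6. Winner: C.
Plurality — first-place votes: B 9, D 5, A 4, E 10, C 13. Winner: C.
The two methods agree.

yes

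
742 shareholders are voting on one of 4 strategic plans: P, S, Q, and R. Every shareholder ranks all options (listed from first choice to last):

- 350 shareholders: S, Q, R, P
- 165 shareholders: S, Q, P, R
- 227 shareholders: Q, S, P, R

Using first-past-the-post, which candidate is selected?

First-place votes: P 0, S 515, Q 227, R 0.
S has the most first-place votes.

S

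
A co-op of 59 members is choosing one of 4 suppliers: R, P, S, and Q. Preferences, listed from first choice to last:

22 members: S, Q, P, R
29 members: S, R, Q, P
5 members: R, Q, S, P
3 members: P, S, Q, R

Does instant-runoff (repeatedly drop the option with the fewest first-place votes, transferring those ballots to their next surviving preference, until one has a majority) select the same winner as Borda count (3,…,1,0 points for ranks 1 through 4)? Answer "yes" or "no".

yes

Instant-runoff — R1 R 5, P 3, S 51, Q 0 (S winner). Winner: S.
Borda — scores: R 73, P 31, S 164, Q 86. Winner: S.
The two methods agree.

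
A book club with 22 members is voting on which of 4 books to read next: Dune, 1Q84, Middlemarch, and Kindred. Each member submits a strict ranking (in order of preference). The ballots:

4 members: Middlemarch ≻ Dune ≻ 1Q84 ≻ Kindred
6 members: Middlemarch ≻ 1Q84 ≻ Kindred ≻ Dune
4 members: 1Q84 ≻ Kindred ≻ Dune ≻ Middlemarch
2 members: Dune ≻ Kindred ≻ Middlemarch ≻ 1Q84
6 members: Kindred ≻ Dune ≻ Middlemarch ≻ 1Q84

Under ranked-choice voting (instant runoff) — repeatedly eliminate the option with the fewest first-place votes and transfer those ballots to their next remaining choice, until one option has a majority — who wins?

Round 1: Dune 2, 1Q84 4, Middlemarch 10, Kindred 6. Eliminate Dune.
Round 2: 1Q84 4, Middlemarch 10, Kindred 8. Eliminate 1Q84.
Round 3: Middlemarch 10, Kindred 12. Kindred has a majority.

Kindred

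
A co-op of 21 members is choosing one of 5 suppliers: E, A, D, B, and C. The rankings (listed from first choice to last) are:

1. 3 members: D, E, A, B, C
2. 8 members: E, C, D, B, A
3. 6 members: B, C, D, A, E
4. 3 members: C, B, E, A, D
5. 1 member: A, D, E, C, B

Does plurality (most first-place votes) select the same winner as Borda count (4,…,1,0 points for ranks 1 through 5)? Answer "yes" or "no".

Plurality — first-place votes: E 8, A 1, D 3, B 6, C 3. Winner: E.
Borda — scores: E 49, A 19, D 43, B 44, C 55. Winner: C.
The two methods disagree.

no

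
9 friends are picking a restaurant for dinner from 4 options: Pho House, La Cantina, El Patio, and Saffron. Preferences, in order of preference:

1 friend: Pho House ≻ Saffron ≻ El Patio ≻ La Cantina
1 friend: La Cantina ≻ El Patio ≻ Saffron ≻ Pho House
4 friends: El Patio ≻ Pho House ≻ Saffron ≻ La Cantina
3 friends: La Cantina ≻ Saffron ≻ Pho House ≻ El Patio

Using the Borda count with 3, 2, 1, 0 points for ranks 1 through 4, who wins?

El Patio

Pho House: 1·3 + 1·0 + 4·2 + 3·1 = 14
La Cantina: 1·0 + 1·3 + 4·0 + 3·3 = 12
El Patio: 1·1 + 1·2 + 4·3 + 3·0 = 15
Saffron: 1·2 + 1·1 + 4·1 + 3·2 = 13
El Patio has the highest Borda score (15).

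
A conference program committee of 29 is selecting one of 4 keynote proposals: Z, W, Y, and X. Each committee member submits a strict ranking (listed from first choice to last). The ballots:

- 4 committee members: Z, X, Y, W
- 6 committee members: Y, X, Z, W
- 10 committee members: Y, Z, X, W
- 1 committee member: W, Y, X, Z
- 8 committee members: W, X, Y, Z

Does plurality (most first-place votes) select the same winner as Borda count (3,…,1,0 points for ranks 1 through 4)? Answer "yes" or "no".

Plurality — first-place votes: Z 4, W 9, Y 16, X 0. Winner: Y.
Borda — scores: Z 38, W 27, Y 62, X 47. Winner: Y.
The two methods agree.

yes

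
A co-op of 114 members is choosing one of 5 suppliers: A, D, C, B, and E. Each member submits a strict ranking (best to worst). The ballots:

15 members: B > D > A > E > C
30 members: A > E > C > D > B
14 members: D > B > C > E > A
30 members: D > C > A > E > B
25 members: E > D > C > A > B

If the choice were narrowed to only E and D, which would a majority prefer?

D

Voters preferring E to D: 55; preferring D to E: 59.
D wins the head-to-head.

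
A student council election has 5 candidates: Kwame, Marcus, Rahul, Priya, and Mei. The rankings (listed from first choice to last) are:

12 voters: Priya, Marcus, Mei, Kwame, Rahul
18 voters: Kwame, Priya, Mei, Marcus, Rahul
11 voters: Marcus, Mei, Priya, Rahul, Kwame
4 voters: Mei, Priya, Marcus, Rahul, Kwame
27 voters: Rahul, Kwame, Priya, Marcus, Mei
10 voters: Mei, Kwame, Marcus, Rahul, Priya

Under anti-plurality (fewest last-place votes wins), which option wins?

Marcus

Last-place votes: Kwame 15, Marcus 0, Rahul 30, Priya 10, Mei 27.
Marcus is ranked last by the fewest voters, so Marcus wins.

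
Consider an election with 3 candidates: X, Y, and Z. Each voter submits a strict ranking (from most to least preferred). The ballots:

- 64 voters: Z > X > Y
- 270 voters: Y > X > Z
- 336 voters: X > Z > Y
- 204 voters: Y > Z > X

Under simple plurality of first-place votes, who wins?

Y

First-place votes: X 336, Y 474, Z 64.
Y has the most first-place votes.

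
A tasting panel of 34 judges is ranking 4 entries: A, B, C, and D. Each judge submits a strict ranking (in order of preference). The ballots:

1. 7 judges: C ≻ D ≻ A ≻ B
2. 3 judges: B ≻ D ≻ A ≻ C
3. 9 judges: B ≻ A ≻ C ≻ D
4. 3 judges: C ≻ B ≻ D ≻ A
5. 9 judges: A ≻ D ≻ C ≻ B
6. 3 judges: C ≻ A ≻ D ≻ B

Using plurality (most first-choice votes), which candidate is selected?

First-place votes: A 9, B 12, C 13, D 0.
C has the most first-place votes.

C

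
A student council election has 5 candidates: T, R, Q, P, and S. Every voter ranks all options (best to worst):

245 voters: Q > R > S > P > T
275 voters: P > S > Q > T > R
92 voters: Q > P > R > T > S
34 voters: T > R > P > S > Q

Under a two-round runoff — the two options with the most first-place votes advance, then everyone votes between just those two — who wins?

Q

Round 1 first-place votes: T 34, R 0, Q 337, P 275, S 0.
Q and P advance.
Runoff: Q is preferred to P by 337 voters; P by 309.
Q wins the runoff.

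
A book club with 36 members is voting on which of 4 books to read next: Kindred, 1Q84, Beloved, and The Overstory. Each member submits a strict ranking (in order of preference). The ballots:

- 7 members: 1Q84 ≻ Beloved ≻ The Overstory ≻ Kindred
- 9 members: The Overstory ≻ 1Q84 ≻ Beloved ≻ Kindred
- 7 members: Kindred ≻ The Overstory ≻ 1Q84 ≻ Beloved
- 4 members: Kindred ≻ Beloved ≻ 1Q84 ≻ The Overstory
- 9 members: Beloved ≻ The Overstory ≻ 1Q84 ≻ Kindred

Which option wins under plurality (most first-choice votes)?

Kindred

First-place votes: Kindred 11, 1Q84 7, Beloved 9, The Overstory 9.
Kindred has the most first-place votes.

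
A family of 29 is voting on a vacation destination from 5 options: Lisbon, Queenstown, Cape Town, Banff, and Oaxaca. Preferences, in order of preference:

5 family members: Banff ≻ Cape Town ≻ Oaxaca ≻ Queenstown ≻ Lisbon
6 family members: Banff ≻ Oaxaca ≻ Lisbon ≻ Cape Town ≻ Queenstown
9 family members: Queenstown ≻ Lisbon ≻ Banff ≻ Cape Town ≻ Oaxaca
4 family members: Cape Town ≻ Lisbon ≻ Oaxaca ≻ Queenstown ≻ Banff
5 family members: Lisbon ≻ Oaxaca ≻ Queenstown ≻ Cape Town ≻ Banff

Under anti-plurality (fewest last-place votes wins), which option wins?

Cape Town

Last-place votes: Lisbon 5, Queenstown 6, Cape Town 0, Banff 9, Oaxaca 9.
Cape Town is ranked last by the fewest voters, so Cape Town wins.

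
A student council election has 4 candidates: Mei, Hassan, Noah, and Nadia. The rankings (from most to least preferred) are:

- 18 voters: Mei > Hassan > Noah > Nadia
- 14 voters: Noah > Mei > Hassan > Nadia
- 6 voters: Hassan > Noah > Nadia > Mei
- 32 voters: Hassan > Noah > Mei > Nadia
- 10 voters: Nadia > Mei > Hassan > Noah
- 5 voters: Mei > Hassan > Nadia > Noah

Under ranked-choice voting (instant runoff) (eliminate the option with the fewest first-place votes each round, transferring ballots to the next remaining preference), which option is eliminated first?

Nadia

Round 1: Mei 23, Hassan 38, Noah 14, Nadia 10. Eliminate Nadia.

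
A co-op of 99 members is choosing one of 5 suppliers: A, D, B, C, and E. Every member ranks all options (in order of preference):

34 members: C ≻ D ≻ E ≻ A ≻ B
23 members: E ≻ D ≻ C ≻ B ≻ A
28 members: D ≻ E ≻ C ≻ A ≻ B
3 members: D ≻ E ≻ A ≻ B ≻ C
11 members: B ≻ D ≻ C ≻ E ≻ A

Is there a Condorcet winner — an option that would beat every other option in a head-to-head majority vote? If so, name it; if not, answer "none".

D vs A: 99–0 for D.
D vs B: 88–11 for D.
D vs C: 65–34 for D.
D vs E: 76–23 for D.
D beats every other option head-to-head.

D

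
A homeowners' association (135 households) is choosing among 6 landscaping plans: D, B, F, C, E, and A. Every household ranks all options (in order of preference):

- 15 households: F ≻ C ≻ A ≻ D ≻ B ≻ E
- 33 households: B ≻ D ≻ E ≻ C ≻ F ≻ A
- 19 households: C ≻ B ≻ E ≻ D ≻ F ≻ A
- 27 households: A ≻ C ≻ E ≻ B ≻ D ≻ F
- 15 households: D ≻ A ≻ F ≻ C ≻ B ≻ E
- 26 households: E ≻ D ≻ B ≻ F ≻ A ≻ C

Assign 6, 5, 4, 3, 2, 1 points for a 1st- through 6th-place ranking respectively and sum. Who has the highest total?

D

D: 15·3 + 33·5 + 19·3 + 27·2 + 15·6 + 26·5 = 541
B: 15·2 + 33·6 + 19·5 + 27·3 + 15·2 + 26·4 = 538
F: 15·6 + 33·2 + 19·2 + 27·1 + 15·4 + 26·3 = 359
C: 15·5 + 33·3 + 19·6 + 27·5 + 15·3 + 26·1 = 494
E: 15·1 + 33·4 + 19·4 + 27·4 + 15·1 + 26·6 = 502
A: 15·4 + 33·1 + 19·1 + 27·6 + 15·5 + 26·2 = 401
D has the highest Borda score (541).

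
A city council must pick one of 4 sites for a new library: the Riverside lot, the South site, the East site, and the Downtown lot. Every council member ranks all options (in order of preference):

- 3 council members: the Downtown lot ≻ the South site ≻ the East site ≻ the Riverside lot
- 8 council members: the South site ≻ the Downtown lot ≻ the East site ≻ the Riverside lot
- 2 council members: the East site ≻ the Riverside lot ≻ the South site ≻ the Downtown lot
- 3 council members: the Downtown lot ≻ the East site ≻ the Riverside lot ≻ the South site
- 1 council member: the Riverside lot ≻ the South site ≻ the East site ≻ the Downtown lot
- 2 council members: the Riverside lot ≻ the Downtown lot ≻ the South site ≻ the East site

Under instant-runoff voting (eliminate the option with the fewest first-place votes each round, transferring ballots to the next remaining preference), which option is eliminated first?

Round 1: the Riverside lot 3, the South site 8, the East site 2, the Downtown lot 6. Eliminate the East site.

the East site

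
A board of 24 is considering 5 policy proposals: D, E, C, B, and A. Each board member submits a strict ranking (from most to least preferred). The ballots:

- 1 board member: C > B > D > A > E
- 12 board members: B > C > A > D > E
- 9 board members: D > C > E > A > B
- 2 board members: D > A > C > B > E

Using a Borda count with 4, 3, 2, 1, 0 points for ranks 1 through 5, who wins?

C

D: 1·2 + 12·1 + 9·4 + 2·4 = 58
E: 1·0 + 12·0 + 9·2 + 2·0 = 18
C: 1·4 + 12·3 + 9·3 + 2·2 = 71
B: 1·3 + 12·4 + 9·0 + 2·1 = 53
A: 1·1 + 12·2 + 9·1 + 2·3 = 40
C has the highest Borda score (71).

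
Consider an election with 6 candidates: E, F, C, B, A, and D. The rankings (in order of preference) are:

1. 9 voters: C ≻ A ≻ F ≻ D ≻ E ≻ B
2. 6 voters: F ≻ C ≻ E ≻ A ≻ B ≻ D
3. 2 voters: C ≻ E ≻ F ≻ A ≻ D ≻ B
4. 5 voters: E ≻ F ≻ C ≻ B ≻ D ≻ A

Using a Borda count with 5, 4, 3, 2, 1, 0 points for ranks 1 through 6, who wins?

C

E: 9·1 + 6·3 + 2·4 + 5·5 = 60
F: 9·3 + 6·5 + 2·3 + 5·4 = 83
C: 9·5 + 6·4 + 2·5 + 5·3 = 94
B: 9·0 + 6·1 + 2·0 + 5·2 = 16
A: 9·4 + 6·2 + 2·2 + 5·0 = 52
D: 9·2 + 6·0 + 2·1 + 5·1 = 25
C has the highest Borda score (94).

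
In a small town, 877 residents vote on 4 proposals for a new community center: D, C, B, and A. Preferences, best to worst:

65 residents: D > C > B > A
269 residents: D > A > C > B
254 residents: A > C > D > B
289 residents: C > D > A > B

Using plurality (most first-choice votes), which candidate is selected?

D

First-place votes: D 334, C 289, B 0, A 254.
D has the most first-place votes.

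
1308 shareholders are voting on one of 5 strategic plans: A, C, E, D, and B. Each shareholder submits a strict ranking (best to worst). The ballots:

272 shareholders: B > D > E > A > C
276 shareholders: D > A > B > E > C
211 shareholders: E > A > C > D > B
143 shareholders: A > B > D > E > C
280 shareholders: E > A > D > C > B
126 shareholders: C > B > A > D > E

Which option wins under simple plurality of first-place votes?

First-place votes: A 143, C 126, E 491, D 276, B 272.
E has the most first-place votes.

E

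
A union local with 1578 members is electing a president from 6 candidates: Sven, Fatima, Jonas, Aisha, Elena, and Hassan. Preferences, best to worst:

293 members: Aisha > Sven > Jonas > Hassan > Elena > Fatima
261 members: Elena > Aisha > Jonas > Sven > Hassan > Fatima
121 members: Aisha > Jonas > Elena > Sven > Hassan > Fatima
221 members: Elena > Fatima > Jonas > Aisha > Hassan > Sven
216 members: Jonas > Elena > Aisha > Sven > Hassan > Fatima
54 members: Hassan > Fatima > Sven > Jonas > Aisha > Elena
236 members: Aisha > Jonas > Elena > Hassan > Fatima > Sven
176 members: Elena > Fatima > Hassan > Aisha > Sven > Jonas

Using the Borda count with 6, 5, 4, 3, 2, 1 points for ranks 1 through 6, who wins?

Sven: 293·5 + 261·3 + 121·3 + 221·1 + 216·3 + 54·4 + 236·1 + 176·2 = 4284
Fatima: 293·1 + 261·1 + 121·1 + 221·5 + 216·1 + 54·5 + 236·2 + 176·5 = 3618
Jonas: 293·4 + 261·4 + 121·5 + 221·4 + 216·6 + 54·3 + 236·5 + 176·1 = 6519
Aisha: 293·6 + 261·5 + 121·6 + 221·3 + 216·4 + 54·2 + 236·6 + 176·3 = 7368
Elena: 293·2 + 261·6 + 121·4 + 221·6 + 216·5 + 54·1 + 236·4 + 176·6 = 7096
Hassan: 293·3 + 261·2 + 121·2 + 221·2 + 216·2 + 54·6 + 236·3 + 176·4 = 4253
Aisha has the highest Borda score (7368).

Aisha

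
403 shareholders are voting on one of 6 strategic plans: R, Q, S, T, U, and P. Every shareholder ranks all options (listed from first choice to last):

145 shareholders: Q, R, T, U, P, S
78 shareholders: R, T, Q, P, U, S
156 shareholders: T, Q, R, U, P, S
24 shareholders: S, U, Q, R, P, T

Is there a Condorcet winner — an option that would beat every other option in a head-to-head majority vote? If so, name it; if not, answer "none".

none

Checking pairwise contests:
Q beats R 325–78.
T beats Q 234–169.
R beats S 379–24.
R beats T 247–156.
R beats U 379–24.
R beats P 403–0.
Every option loses at least one head-to-head, so there is no Condorcet winner.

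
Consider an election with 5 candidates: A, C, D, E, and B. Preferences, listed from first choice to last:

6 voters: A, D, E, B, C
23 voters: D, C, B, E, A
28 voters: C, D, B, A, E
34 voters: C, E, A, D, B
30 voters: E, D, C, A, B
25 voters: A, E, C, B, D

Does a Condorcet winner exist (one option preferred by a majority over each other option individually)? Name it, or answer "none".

C vs A: 115–31 for C.
C vs D: 87–59 for C.
C vs E: 85–61 for C.
C vs B: 140–6 for C.
C beats every other option head-to-head.

C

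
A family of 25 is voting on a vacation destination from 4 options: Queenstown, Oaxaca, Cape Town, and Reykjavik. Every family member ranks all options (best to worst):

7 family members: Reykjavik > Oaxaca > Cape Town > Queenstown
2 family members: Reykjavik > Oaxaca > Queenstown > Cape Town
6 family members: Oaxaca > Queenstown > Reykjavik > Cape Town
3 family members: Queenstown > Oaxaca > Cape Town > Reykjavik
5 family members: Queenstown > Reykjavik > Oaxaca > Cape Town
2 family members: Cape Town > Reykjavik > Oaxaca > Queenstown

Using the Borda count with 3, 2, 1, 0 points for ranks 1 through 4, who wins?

Queenstown: 7·0 + 2·1 + 6·2 + 3·3 + 5·3 + 2·0 = 38
Oaxaca: 7·2 + 2·2 + 6·3 + 3·2 + 5·1 + 2·1 = 49
Cape Town: 7·1 + 2·0 + 6·0 + 3·1 + 5·0 + 2·3 = 16
Reykjavik: 7·3 + 2·3 + 6·1 + 3·0 + 5·2 + 2·2 = 47
Oaxaca has the highest Borda score (49).

Oaxaca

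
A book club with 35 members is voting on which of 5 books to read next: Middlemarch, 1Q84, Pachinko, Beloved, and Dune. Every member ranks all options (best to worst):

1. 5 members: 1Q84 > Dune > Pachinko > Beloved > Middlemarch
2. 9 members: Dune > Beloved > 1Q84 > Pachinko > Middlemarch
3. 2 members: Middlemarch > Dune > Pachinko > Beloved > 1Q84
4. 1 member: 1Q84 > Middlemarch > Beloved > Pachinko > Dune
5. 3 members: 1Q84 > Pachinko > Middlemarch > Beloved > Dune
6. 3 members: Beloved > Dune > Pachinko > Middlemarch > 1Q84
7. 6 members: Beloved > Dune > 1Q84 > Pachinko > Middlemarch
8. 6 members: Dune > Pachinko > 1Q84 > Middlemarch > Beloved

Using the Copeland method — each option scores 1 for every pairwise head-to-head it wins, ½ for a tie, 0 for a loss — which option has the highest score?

Middlemarch: loses to 1Q84, Pachinko, Beloved, and Dune → score 0.
1Q84: beats Middlemarch and Pachinko; loses to Beloved and Dune → score 2.
Pachinko: beats Middlemarch; loses to 1Q84, Beloved, and Dune → score 1.
Beloved: beats Middlemarch, 1Q84, and Pachinko; loses to Dune → score 3.
Dune: beats Middlemarch, 1Q84, Pachinko, and Beloved → score 4.
Dune has the best pairwise record.

Dune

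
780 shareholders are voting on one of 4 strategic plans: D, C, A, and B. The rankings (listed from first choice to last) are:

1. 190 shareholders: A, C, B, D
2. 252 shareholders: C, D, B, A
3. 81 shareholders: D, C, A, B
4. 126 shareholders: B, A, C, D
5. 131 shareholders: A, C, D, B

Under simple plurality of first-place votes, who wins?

First-place votes: D 81, C 252, A 321, B 126.
A has the most first-place votes.

A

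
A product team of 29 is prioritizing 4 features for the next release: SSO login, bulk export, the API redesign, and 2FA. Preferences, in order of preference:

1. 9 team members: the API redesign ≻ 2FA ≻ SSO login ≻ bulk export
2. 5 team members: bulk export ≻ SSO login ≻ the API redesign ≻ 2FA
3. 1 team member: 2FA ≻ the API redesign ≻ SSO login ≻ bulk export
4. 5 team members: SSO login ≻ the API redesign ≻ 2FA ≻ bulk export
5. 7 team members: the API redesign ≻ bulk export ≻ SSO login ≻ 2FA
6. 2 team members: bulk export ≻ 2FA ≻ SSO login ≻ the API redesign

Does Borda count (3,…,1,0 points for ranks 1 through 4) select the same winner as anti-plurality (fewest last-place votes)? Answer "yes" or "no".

no

Borda — scores: SSO login 44, bulk export 35, the API redesign 65, 2FA 30. Winner: the API redesign.
Anti-plurality — last-place votes: SSO login 0, bulk export 15, the API redesign 2, 2FA 12. Winner: SSO login.
The two methods disagree.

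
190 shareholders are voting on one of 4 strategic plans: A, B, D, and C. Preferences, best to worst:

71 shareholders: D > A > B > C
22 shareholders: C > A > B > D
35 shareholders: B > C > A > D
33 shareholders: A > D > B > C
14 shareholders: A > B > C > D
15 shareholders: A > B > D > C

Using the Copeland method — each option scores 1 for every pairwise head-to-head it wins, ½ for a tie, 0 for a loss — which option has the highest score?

A

A: beats B, D, and C → score 3.
B: beats C; loses to A and D → score 1.
D: beats B and C; loses to A → score 2.
C: loses to A, B, and D → score 0.
A has the best pairwise record.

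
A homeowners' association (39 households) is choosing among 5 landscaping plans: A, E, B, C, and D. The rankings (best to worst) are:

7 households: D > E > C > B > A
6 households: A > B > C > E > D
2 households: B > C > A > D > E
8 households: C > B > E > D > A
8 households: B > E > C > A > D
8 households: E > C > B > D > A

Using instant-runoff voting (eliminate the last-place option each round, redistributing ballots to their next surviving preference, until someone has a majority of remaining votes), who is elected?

Round 1: A 6, E 8, B 10, C 8, D 7. Eliminate A.
Round 2: E 8, B 16, C 8, D 7. Eliminate D.
Round 3: E 15, B 16, C 8. Eliminate C.
Round 4: E 15, B 24. B has a majority.

B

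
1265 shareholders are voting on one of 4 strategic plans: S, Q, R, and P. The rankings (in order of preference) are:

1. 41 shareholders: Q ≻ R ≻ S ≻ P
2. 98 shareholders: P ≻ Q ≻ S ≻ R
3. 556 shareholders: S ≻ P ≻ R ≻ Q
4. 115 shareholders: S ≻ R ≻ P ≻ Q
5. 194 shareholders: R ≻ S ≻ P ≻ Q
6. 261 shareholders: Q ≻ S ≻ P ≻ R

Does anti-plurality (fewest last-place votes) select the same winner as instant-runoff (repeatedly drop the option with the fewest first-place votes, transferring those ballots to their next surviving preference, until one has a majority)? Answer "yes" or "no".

Anti-plurality — last-place votes: S 0, Q 865, R 359, P 41. Winner: S.
Instant-runoff — R1 S 671, Q 302, R 194, P 98 (S winner). Winner: S.
The two methods agree.

yes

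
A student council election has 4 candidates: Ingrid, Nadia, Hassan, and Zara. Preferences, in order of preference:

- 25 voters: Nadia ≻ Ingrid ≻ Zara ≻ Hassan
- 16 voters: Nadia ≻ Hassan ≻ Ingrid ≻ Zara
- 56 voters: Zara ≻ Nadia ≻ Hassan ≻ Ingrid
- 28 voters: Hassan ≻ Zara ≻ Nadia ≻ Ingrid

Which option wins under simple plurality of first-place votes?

First-place votes: Ingrid 0, Nadia 41, Hassan 28, Zara 56.
Zara has the most first-place votes.

Zara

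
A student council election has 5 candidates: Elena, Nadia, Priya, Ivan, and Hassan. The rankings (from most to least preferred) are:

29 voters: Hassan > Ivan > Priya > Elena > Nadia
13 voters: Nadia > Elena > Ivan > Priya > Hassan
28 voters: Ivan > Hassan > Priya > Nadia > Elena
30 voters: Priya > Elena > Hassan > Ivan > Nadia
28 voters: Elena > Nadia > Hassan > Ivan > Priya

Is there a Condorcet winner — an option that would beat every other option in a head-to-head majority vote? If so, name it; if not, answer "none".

none

Checking pairwise contests:
Priya beats Elena 87–41.
Elena beats Nadia 87–41.
Ivan beats Priya 98–30.
Elena beats Ivan 71–57.
Elena beats Hassan 71–57.
Every option loses at least one head-to-head, so there is no Condorcet winner.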